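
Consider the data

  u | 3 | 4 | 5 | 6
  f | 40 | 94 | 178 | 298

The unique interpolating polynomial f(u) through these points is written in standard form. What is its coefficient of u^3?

1

The leading coefficient equals the top divided difference f[3,4,5,6].
f[3,4] = (94 - 40) / (4 - 3) = 54
f[4,5] = (178 - 94) / (5 - 4) = 84
f[5,6] = (298 - 178) / (6 - 5) = 120
f[3,4,5] = (84 - 54) / (5 - 3) = 15
f[4,5,6] = (120 - 84) / (6 - 4) = 18
f[3,4,5,6] = (18 - 15) / (6 - 3) = 1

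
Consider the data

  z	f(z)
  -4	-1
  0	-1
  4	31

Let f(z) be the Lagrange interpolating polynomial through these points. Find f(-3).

Evaluate each Lagrange basis at z = -3:
L_0(-3) = (-3)·(-7)/[(-4)·(-8)] = 21/32
L_1(-3) = (1)·(-7)/[(4)·(-4)] = 7/16
L_2(-3) = (1)·(-3)/[(8)·(4)] = -3/32
Sum: (-1)·(21/32) + (-1)·(7/16) + 31·(-3/32) = -4

-4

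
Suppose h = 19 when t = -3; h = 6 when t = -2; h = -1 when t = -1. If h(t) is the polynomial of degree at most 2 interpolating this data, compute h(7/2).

167/4

Using Newton's divided-difference form:
h[-3,-2] = (6 - 19) / (-2 - (-3)) = -13
h[-2,-1] = (-1 - 6) / (-1 - (-2)) = -7
h[-3,-2,-1] = (-7 - (-13)) / (-1 - (-3)) = 3
h(7/2) = 19 + (-13)·(13/2) + 3·(13/2)·(11/2) = 167/4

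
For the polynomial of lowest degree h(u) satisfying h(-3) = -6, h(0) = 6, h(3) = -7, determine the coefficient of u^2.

The leading coefficient equals the top divided difference h[-3,0,3].
h[-3,0] = (6 - (-6)) / (0 - (-3)) = 4
h[0,3] = (-7 - 6) / (3 - 0) = -13/3
h[-3,0,3] = (-13/3 - 4) / (3 - (-3)) = -25/18

-25/18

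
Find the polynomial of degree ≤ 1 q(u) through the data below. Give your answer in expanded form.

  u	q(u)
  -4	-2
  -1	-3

Build the Lagrange basis polynomials:
L_0(u) = (u + 1) / [-3] = -(1/3)u - 1/3
L_1(u) = (u + 4) / [3] = (1/3)u + 4/3
q(u) = (-2)·L_0 + (-3)·L_1
  (-2)·L_0(u) = (2/3)u + 2/3
  (-3)·L_1(u) = -u - 4
Adding term by term: -(1/3)u - 10/3

q(u) = -(1/3)u - 10/3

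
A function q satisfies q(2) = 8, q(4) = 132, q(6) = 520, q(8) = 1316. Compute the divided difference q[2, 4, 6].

q[2,4] = (132 - 8) / (4 - 2) = 62
q[4,6] = (520 - 132) / (6 - 4) = 194
q[2,4,6] = (194 - 62) / (6 - 2) = 33

33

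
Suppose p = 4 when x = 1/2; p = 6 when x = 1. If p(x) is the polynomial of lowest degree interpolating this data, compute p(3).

14

Evaluate each Lagrange basis at x = 3:
L_0(3) = (2)/[(-1/2)] = -4
L_1(3) = (5/2)/[(1/2)] = 5
Sum: 4·(-4) + 6·(5) = 14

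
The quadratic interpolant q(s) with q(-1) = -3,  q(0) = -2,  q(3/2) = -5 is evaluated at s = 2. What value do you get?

-36/5

Evaluate each Lagrange basis at s = 2:
L_0(2) = (2)·(1/2)/[(-1)·(-5/2)] = 2/5
L_1(2) = (3)·(1/2)/[(1)·(-3/2)] = -1
L_2(2) = (3)·(2)/[(5/2)·(3/2)] = 8/5
Sum: (-3)·(2/5) + (-2)·(-1) + (-5)·(8/5) = -36/5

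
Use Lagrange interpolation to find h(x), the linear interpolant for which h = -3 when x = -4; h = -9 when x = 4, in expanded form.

L_0(x) = (x - 4) / [-8] = -(1/8)x + 1/2
L_1(x) = (x + 4) / [8] = (1/8)x + 1/2
h(x) = (-3)·L_0 + (-9)·L_1
  (-3)·L_0(x) = (3/8)x - 3/2
  (-9)·L_1(x) = -(9/8)x - 9/2
Adding term by term: -(3/4)x - 6

h(x) = -(3/4)x - 6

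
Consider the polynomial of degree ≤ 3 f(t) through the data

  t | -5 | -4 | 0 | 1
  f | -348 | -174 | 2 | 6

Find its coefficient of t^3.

3

The leading coefficient equals the top divided difference f[-5,-4,0,1].
f[-5,-4] = (-174 - (-348)) / (-4 - (-5)) = 174
f[-4,0] = (2 - (-174)) / (0 - (-4)) = 44
f[0,1] = (6 - 2) / (1 - 0) = 4
f[-5,-4,0] = (44 - 174) / (0 - (-5)) = -26
f[-4,0,1] = (4 - 44) / (1 - (-4)) = -8
f[-5,-4,0,1] = (-8 - (-26)) / (1 - (-5)) = 3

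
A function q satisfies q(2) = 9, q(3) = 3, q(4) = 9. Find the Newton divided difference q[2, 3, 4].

q[2,3] = (3 - 9) / (3 - 2) = -6
q[3,4] = (9 - 3) / (4 - 3) = 6
q[2,3,4] = (6 - (-6)) / (4 - 2) = 6

6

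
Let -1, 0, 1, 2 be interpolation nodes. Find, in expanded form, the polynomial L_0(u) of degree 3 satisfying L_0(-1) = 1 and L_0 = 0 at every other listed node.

L_0(u) = -(1/6)u^3 + (1/2)u^2 - (1/3)u

L_0(u) = u(u - 1)(u - 2) / [(-1)·(-2)·(-3)]
       = (u^3 - 3u^2 + 2u) / (-6)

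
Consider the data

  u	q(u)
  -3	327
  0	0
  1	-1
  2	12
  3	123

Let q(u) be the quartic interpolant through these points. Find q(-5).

Using Newton's divided-difference form:
q[-3,0] = (0 - 327) / (0 - (-3)) = -109
q[0,1] = (-1 - 0) / (1 - 0) = -1
q[1,2] = (12 - (-1)) / (2 - 1) = 13
q[2,3] = (123 - 12) / (3 - 2) = 111
q[-3,0,1] = (-1 - (-109)) / (1 - (-3)) = 27
q[0,1,2] = (13 - (-1)) / (2 - 0) = 7
q[1,2,3] = (111 - 13) / (3 - 1) = 49
q[-3,0,1,2] = (7 - 27) / (2 - (-3)) = -4
q[0,1,2,3] = (49 - 7) / (3 - 0) = 14
q[-3,0,1,2,3] = (14 - (-4)) / (3 - (-3)) = 3
q(-5) = 327 + (-109)·(-2) + 27·(-2)·(-5) + (-4)·(-2)·(-5)·(-6) + 3·(-2)·(-5)·(-6)·(-7) = 2315

2315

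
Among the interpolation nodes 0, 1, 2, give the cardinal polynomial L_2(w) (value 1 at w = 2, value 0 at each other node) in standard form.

L_2(w) = w(w - 1) / [(2)·(1)]
       = (w^2 - w) / (2)

L_2(w) = (1/2)w^2 - (1/2)w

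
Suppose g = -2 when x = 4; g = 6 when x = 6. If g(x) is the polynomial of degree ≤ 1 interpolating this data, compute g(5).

Evaluate each Lagrange basis at x = 5:
L_0(5) = (-1)/[(-2)] = 1/2
L_1(5) = (1)/[(2)] = 1/2
Sum: (-2)·(1/2) + 6·(1/2) = 2

2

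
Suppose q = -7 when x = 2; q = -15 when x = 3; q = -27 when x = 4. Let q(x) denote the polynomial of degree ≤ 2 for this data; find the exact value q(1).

-3

L_0(1) = (-2)·(-3)/[(-1)·(-2)] = 3
L_1(1) = (-1)·(-3)/[(1)·(-1)] = -3
L_2(1) = (-1)·(-2)/[(2)·(1)] = 1
Sum: (-7)·(3) + (-15)·(-3) + (-27)·(1) = -3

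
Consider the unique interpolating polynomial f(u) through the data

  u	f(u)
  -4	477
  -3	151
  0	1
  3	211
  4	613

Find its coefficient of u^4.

2

Build the Lagrange basis polynomials:
L_0(u) = (u + 3)u(u - 3)(u - 4) / [224] = (1/224)u^4 - (1/56)u^3 - (9/224)u^2 + (9/56)u
L_1(u) = (u + 4)u(u - 3)(u - 4) / [-126] = -(1/126)u^4 + (1/42)u^3 + (8/63)u^2 - (8/21)u
L_2(u) = (u + 4)(u + 3)(u - 3)(u - 4) / [144] = (1/144)u^4 - (25/144)u^2 + 1
L_3(u) = (u + 4)(u + 3)u(u - 4) / [-126] = -(1/126)u^4 - (1/42)u^3 + (8/63)u^2 + (8/21)u
L_4(u) = (u + 4)(u + 3)u(u - 3) / [224] = (1/224)u^4 + (1/56)u^3 - (9/224)u^2 - (9/56)u
f(u) = 477·L_0 + 151·L_1 + 1·L_2 + 211·L_3 + 613·L_4
Only the coefficient of u^4 is needed; take it from each L_i and combine:
477·(1/224) + 151·(-1/126) + 1·(1/144) + 211·(-1/126) + 613·(1/224) = 2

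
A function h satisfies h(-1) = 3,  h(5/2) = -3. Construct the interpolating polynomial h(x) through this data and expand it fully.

L_0(x) = (x - 5/2) / [-7/2] = -(2/7)x + 5/7
L_1(x) = (x + 1) / [7/2] = (2/7)x + 2/7
h(x) = 3·L_0 + (-3)·L_1
  3·L_0(x) = -(6/7)x + 15/7
  (-3)·L_1(x) = -(6/7)x - 6/7
Adding term by term: -(12/7)x + 9/7

h(x) = -(12/7)x + 9/7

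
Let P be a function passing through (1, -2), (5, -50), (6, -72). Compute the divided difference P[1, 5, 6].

-2

P[1,5] = (-50 - (-2)) / (5 - 1) = -12
P[5,6] = (-72 - (-50)) / (6 - 5) = -22
P[1,5,6] = (-22 - (-12)) / (6 - 1) = -2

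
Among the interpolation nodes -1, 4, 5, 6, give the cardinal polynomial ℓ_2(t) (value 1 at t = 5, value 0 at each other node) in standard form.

ℓ_2(t) = -(1/6)t^3 + (3/2)t^2 - (7/3)t - 4

ℓ_2(t) = (t + 1)(t - 4)(t - 6) / [(6)·(1)·(-1)]
       = (t^3 - 9t^2 + 14t + 24) / (-6)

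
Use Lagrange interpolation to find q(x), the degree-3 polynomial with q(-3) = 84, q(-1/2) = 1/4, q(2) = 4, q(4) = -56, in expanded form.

q(x) = -2x^3 + 4x^2 + 2x

Build the Lagrange basis polynomials:
L_0(x) = (x + 1/2)(x - 2)(x - 4) / [-175/2] = -(2/175)x^3 + (11/175)x^2 - (2/35)x - 8/175
L_1(x) = (x + 3)(x - 2)(x - 4) / [225/8] = (8/225)x^3 - (8/75)x^2 - (16/45)x + 64/75
L_2(x) = (x + 3)(x + 1/2)(x - 4) / [-25] = -(1/25)x^3 + (1/50)x^2 + (1/2)x + 6/25
L_3(x) = (x + 3)(x + 1/2)(x - 2) / [63] = (1/63)x^3 + (1/42)x^2 - (11/126)x - 1/21
q(x) = 84·L_0 + (1/4)·L_1 + 4·L_2 + (-56)·L_3
  84·L_0(x) = -(24/25)x^3 + (132/25)x^2 - (24/5)x - 96/25
  (1/4)·L_1(x) = (2/225)x^3 - (2/75)x^2 - (4/45)x + 16/75
  4·L_2(x) = -(4/25)x^3 + (2/25)x^2 + 2x + 24/25
  (-56)·L_3(x) = -(8/9)x^3 - (4/3)x^2 + (44/9)x + 8/3
Adding term by term: -2x^3 + 4x^2 + 2x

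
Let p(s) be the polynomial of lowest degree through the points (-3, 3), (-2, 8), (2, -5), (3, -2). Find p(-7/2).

-437/160

Using Newton's divided-difference form:
p[-3,-2] = (8 - 3) / (-2 - (-3)) = 5
p[-2,2] = (-5 - 8) / (2 - (-2)) = -13/4
p[2,3] = (-2 - (-5)) / (3 - 2) = 3
p[-3,-2,2] = (-13/4 - 5) / (2 - (-3)) = -33/20
p[-2,2,3] = (3 - (-13/4)) / (3 - (-2)) = 5/4
p[-3,-2,2,3] = (5/4 - (-33/20)) / (3 - (-3)) = 29/60
p(-7/2) = 3 + 5·(-1/2) + (-33/20)·(-1/2)·(-3/2) + (29/60)·(-1/2)·(-3/2)·(-11/2) = -437/160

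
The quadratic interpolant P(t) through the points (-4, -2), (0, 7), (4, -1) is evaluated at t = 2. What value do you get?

41/8

L_0(2) = (2)·(-2)/[(-4)·(-8)] = -1/8
L_1(2) = (6)·(-2)/[(4)·(-4)] = 3/4
L_2(2) = (6)·(2)/[(8)·(4)] = 3/8
Sum: (-2)·(-1/8) + 7·(3/4) + (-1)·(3/8) = 41/8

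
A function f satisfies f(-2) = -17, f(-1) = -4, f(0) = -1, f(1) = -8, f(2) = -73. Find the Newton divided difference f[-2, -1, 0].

f[-2,-1] = (-4 - (-17)) / (-1 - (-2)) = 13
f[-1,0] = (-1 - (-4)) / (0 - (-1)) = 3
f[-2,-1,0] = (3 - 13) / (0 - (-2)) = -5

-5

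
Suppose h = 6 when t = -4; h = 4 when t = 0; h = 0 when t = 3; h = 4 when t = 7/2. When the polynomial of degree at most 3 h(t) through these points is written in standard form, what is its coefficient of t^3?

The leading coefficient equals the top divided difference h[-4,0,3,7/2].
h[-4,0] = (4 - 6) / (0 - (-4)) = -1/2
h[0,3] = (0 - 4) / (3 - 0) = -4/3
h[3,7/2] = (4 - 0) / (7/2 - 3) = 8
h[-4,0,3] = (-4/3 - (-1/2)) / (3 - (-4)) = -5/42
h[0,3,7/2] = (8 - (-4/3)) / (7/2 - 0) = 8/3
h[-4,0,3,7/2] = (8/3 - (-5/42)) / (7/2 - (-4)) = 13/35

13/35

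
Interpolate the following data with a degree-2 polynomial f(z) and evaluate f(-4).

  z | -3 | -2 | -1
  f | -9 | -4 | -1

-16

Evaluate each Lagrange basis at z = -4:
L_0(-4) = (-2)·(-3)/[(-1)·(-2)] = 3
L_1(-4) = (-1)·(-3)/[(1)·(-1)] = -3
L_2(-4) = (-1)·(-2)/[(2)·(1)] = 1
Sum: (-9)·(3) + (-4)·(-3) + (-1)·(1) = -16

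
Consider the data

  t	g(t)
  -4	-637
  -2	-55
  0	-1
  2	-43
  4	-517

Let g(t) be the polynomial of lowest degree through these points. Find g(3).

Using Newton's divided-difference form:
g[-4,-2] = (-55 - (-637)) / (-2 - (-4)) = 291
g[-2,0] = (-1 - (-55)) / (0 - (-2)) = 27
g[0,2] = (-43 - (-1)) / (2 - 0) = -21
g[2,4] = (-517 - (-43)) / (4 - 2) = -237
g[-4,-2,0] = (27 - 291) / (0 - (-4)) = -66
g[-2,0,2] = (-21 - 27) / (2 - (-2)) = -12
g[0,2,4] = (-237 - (-21)) / (4 - 0) = -54
g[-4,-2,0,2] = (-12 - (-66)) / (2 - (-4)) = 9
g[-2,0,2,4] = (-54 - (-12)) / (4 - (-2)) = -7
g[-4,-2,0,2,4] = (-7 - 9) / (4 - (-4)) = -2
g(3) = -637 + 291·(7) + (-66)·(7)·(5) + 9·(7)·(5)·(3) + (-2)·(7)·(5)·(3)·(1) = -175

-175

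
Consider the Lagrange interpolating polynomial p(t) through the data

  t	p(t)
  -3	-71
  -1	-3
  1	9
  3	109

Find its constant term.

L_0(t) = (t + 1)(t - 1)(t - 3) / [-48] = -(1/48)t^3 + (1/16)t^2 + (1/48)t - 1/16
L_1(t) = (t + 3)(t - 1)(t - 3) / [16] = (1/16)t^3 - (1/16)t^2 - (9/16)t + 9/16
L_2(t) = (t + 3)(t + 1)(t - 3) / [-16] = -(1/16)t^3 - (1/16)t^2 + (9/16)t + 9/16
L_3(t) = (t + 3)(t + 1)(t - 1) / [48] = (1/48)t^3 + (1/16)t^2 - (1/48)t - 1/16
p(t) = (-71)·L_0 + (-3)·L_1 + 9·L_2 + 109·L_3
Only the constant term is needed; take it from each L_i and combine:
(-71)·(-1/16) + (-3)·(9/16) + 9·(9/16) + 109·(-1/16) = 1

1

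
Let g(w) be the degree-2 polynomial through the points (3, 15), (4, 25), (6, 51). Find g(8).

85

Evaluate each Lagrange basis at w = 8:
L_0(8) = (4)·(2)/[(-1)·(-3)] = 8/3
L_1(8) = (5)·(2)/[(1)·(-2)] = -5
L_2(8) = (5)·(4)/[(3)·(2)] = 10/3
Sum: 15·(8/3) + 25·(-5) + 51·(10/3) = 85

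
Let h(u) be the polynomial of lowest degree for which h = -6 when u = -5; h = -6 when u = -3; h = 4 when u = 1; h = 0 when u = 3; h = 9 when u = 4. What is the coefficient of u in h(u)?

-89/112

Build the Lagrange basis polynomials:
L_0(u) = (u + 3)(u - 1)(u - 3)(u - 4) / [864] = (1/864)u^4 - (5/864)u^3 - (5/864)u^2 + (5/96)u - 1/24
L_1(u) = (u + 5)(u - 1)(u - 3)(u - 4) / [-336] = -(1/336)u^4 + (1/112)u^3 + (1/16)u^2 - (83/336)u + 5/28
L_2(u) = (u + 5)(u + 3)(u - 3)(u - 4) / [144] = (1/144)u^4 + (1/144)u^3 - (29/144)u^2 - (1/16)u + 5/4
L_3(u) = (u + 5)(u + 3)(u - 1)(u - 4) / [-96] = -(1/96)u^4 - (1/32)u^3 + (7/32)u^2 + (43/96)u - 5/8
L_4(u) = (u + 5)(u + 3)(u - 1)(u - 3) / [189] = (1/189)u^4 + (4/189)u^3 - (2/27)u^2 - (4/21)u + 5/21
h(u) = (-6)·L_0 + (-6)·L_1 + 4·L_2 + 0·L_3 + 9·L_4
Only the coefficient of u is needed; take it from each L_i and combine:
(-6)·(5/96) + (-6)·(-83/336) + 4·(-1/16) + 0·(43/96) + 9·(-4/21) = -89/112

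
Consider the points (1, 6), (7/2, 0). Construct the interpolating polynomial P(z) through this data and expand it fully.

Build the Lagrange basis polynomials:
L_0(z) = (z - 7/2) / [-5/2] = -(2/5)z + 7/5
L_1(z) = (z - 1) / [5/2] = (2/5)z - 2/5
P(z) = 6·L_0 + 0·L_1
  6·L_0(z) = -(12/5)z + 42/5
  0·L_1(z) = 0
Adding term by term: -(12/5)z + 42/5

P(z) = -(12/5)z + 42/5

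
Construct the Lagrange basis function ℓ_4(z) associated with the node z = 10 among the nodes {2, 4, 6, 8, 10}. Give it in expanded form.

ℓ_4(z) = (z - 2)(z - 4)(z - 6)(z - 8) / [(8)·(6)·(4)·(2)]
       = (z^4 - 20z^3 + 140z^2 - 400z + 384) / (384)

ℓ_4(z) = (1/384)z^4 - (5/96)z^3 + (35/96)z^2 - (25/24)z + 1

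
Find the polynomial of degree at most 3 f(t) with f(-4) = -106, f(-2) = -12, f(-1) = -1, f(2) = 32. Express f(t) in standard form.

Build the Lagrange basis polynomials:
L_0(t) = (t + 2)(t + 1)(t - 2) / [-36] = -(1/36)t^3 - (1/36)t^2 + (1/9)t + 1/9
L_1(t) = (t + 4)(t + 1)(t - 2) / [8] = (1/8)t^3 + (3/8)t^2 - (3/4)t - 1
L_2(t) = (t + 4)(t + 2)(t - 2) / [-9] = -(1/9)t^3 - (4/9)t^2 + (4/9)t + 16/9
L_3(t) = (t + 4)(t + 2)(t + 1) / [72] = (1/72)t^3 + (7/72)t^2 + (7/36)t + 1/9
f(t) = (-106)·L_0 + (-12)·L_1 + (-1)·L_2 + 32·L_3
  (-106)·L_0(t) = (53/18)t^3 + (53/18)t^2 - (106/9)t - 106/9
  (-12)·L_1(t) = -(3/2)t^3 - (9/2)t^2 + 9t + 12
  (-1)·L_2(t) = (1/9)t^3 + (4/9)t^2 - (4/9)t - 16/9
  32·L_3(t) = (4/9)t^3 + (28/9)t^2 + (56/9)t + 32/9
Adding term by term: 2t^3 + 2t^2 + 3t + 2

f(t) = 2t^3 + 2t^2 + 3t + 2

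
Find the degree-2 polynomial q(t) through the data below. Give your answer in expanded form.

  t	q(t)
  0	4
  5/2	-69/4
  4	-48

Build the Lagrange basis polynomials:
L_0(t) = (t - 5/2)(t - 4) / [10] = (1/10)t^2 - (13/20)t + 1
L_1(t) = t(t - 4) / [-15/4] = -(4/15)t^2 + (16/15)t
L_2(t) = t(t - 5/2) / [6] = (1/6)t^2 - (5/12)t
q(t) = 4·L_0 + (-69/4)·L_1 + (-48)·L_2
  4·L_0(t) = (2/5)t^2 - (13/5)t + 4
  (-69/4)·L_1(t) = (23/5)t^2 - (92/5)t
  (-48)·L_2(t) = -8t^2 + 20t
Adding term by term: -3t^2 - t + 4

q(t) = -3t^2 - t + 4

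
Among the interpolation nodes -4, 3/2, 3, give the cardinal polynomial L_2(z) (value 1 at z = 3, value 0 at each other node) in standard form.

L_2(z) = (z + 4)(z - 3/2) / [(7)·(3/2)]
       = (z^2 + (5/2)z - 6) / (21/2)

L_2(z) = (2/21)z^2 + (5/21)z - 4/7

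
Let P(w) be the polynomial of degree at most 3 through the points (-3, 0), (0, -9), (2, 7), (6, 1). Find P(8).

L_0(8) = (8)·(6)·(2)/[(-3)·(-5)·(-9)] = -32/45
L_1(8) = (11)·(6)·(2)/[(3)·(-2)·(-6)] = 11/3
L_2(8) = (11)·(8)·(2)/[(5)·(2)·(-4)] = -22/5
L_3(8) = (11)·(8)·(6)/[(9)·(6)·(4)] = 22/9
Sum: 0 + (-9)·(11/3) + 7·(-22/5) + 1·(22/9) = -2761/45

-2761/45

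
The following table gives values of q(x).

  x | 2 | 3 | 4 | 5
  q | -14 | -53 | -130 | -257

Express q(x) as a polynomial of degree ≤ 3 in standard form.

Build the Lagrange basis polynomials:
L_0(x) = (x - 3)(x - 4)(x - 5) / [-6] = -(1/6)x^3 + 2x^2 - (47/6)x + 10
L_1(x) = (x - 2)(x - 4)(x - 5) / [2] = (1/2)x^3 - (11/2)x^2 + 19x - 20
L_2(x) = (x - 2)(x - 3)(x - 5) / [-2] = -(1/2)x^3 + 5x^2 - (31/2)x + 15
L_3(x) = (x - 2)(x - 3)(x - 4) / [6] = (1/6)x^3 - (3/2)x^2 + (13/3)x - 4
q(x) = (-14)·L_0 + (-53)·L_1 + (-130)·L_2 + (-257)·L_3
  (-14)·L_0(x) = (7/3)x^3 - 28x^2 + (329/3)x - 140
  (-53)·L_1(x) = -(53/2)x^3 + (583/2)x^2 - 1007x + 1060
  (-130)·L_2(x) = 65x^3 - 650x^2 + 2015x - 1950
  (-257)·L_3(x) = -(257/6)x^3 + (771/2)x^2 - (3341/3)x + 1028
Adding term by term: -2x^3 - x^2 + 4x - 2

q(x) = -2x^3 - x^2 + 4x - 2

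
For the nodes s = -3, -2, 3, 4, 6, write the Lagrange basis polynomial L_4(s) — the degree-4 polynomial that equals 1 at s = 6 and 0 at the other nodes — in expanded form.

L_4(s) = (s + 3)(s + 2)(s - 3)(s - 4) / [(9)·(8)·(3)·(2)]
       = (s^4 - 2s^3 - 17s^2 + 18s + 72) / (432)

L_4(s) = (1/432)s^4 - (1/216)s^3 - (17/432)s^2 + (1/24)s + 1/6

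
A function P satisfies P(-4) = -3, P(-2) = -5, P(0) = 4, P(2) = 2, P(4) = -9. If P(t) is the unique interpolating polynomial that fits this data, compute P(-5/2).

-1771/256

L_0(-5/2) = (-1/2)·(-5/2)·(-9/2)·(-13/2)/[(-2)·(-4)·(-6)·(-8)] = 195/2048
L_1(-5/2) = (3/2)·(-5/2)·(-9/2)·(-13/2)/[(2)·(-2)·(-4)·(-6)] = 585/512
L_2(-5/2) = (3/2)·(-1/2)·(-9/2)·(-13/2)/[(4)·(2)·(-2)·(-4)] = -351/1024
L_3(-5/2) = (3/2)·(-1/2)·(-5/2)·(-13/2)/[(6)·(4)·(2)·(-2)] = 65/512
L_4(-5/2) = (3/2)·(-1/2)·(-5/2)·(-9/2)/[(8)·(6)·(4)·(2)] = -45/2048
Sum: (-3)·(195/2048) + (-5)·(585/512) + 4·(-351/1024) + 2·(65/512) + (-9)·(-45/2048) = -1771/256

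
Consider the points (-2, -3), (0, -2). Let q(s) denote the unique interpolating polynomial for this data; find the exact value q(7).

3/2

L_0(7) = (7)/[(-2)] = -7/2
L_1(7) = (9)/[(2)] = 9/2
Sum: (-3)·(-7/2) + (-2)·(9/2) = 3/2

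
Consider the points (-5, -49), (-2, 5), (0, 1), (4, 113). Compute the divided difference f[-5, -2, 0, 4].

f[-5,-2] = (5 - (-49)) / (-2 - (-5)) = 18
f[-2,0] = (1 - 5) / (0 - (-2)) = -2
f[0,4] = (113 - 1) / (4 - 0) = 28
f[-5,-2,0] = (-2 - 18) / (0 - (-5)) = -4
f[-2,0,4] = (28 - (-2)) / (4 - (-2)) = 5
f[-5,-2,0,4] = (5 - (-4)) / (4 - (-5)) = 1

1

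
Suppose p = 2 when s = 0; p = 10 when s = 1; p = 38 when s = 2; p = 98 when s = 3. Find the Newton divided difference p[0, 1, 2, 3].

2

p[0,1] = (10 - 2) / (1 - 0) = 8
p[1,2] = (38 - 10) / (2 - 1) = 28
p[2,3] = (98 - 38) / (3 - 2) = 60
p[0,1,2] = (28 - 8) / (2 - 0) = 10
p[1,2,3] = (60 - 28) / (3 - 1) = 16
p[0,1,2,3] = (16 - 10) / (3 - 0) = 2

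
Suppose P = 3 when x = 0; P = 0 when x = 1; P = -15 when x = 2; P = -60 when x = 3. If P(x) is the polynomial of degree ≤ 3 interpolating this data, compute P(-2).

Using Newton's divided-difference form:
P[0,1] = (0 - 3) / (1 - 0) = -3
P[1,2] = (-15 - 0) / (2 - 1) = -15
P[2,3] = (-60 - (-15)) / (3 - 2) = -45
P[0,1,2] = (-15 - (-3)) / (2 - 0) = -6
P[1,2,3] = (-45 - (-15)) / (3 - 1) = -15
P[0,1,2,3] = (-15 - (-6)) / (3 - 0) = -3
P(-2) = 3 + (-3)·(-2) + (-6)·(-2)·(-3) + (-3)·(-2)·(-3)·(-4) = 45

45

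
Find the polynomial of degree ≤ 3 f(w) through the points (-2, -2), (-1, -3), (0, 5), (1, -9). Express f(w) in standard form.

f(w) = -(31/6)w^3 - 11w^2 + (13/6)w + 5

Build the Lagrange basis polynomials:
L_0(w) = (w + 1)w(w - 1) / [-6] = -(1/6)w^3 + (1/6)w
L_1(w) = (w + 2)w(w - 1) / [2] = (1/2)w^3 + (1/2)w^2 - w
L_2(w) = (w + 2)(w + 1)(w - 1) / [-2] = -(1/2)w^3 - w^2 + (1/2)w + 1
L_3(w) = (w + 2)(w + 1)w / [6] = (1/6)w^3 + (1/2)w^2 + (1/3)w
f(w) = (-2)·L_0 + (-3)·L_1 + 5·L_2 + (-9)·L_3
  (-2)·L_0(w) = (1/3)w^3 - (1/3)w
  (-3)·L_1(w) = -(3/2)w^3 - (3/2)w^2 + 3w
  5·L_2(w) = -(5/2)w^3 - 5w^2 + (5/2)w + 5
  (-9)·L_3(w) = -(3/2)w^3 - (9/2)w^2 - 3w
Adding term by term: -(31/6)w^3 - 11w^2 + (13/6)w + 5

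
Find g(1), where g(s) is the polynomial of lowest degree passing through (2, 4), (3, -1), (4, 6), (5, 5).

L_0(1) = (-2)·(-3)·(-4)/[(-1)·(-2)·(-3)] = 4
L_1(1) = (-1)·(-3)·(-4)/[(1)·(-1)·(-2)] = -6
L_2(1) = (-1)·(-2)·(-4)/[(2)·(1)·(-1)] = 4
L_3(1) = (-1)·(-2)·(-3)/[(3)·(2)·(1)] = -1
Sum: 4·(4) + (-1)·(-6) + 6·(4) + 5·(-1) = 41

41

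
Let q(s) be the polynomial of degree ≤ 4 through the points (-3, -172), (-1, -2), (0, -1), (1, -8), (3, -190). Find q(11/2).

L_0(11/2) = (13/2)·(11/2)·(9/2)·(5/2)/[(-2)·(-3)·(-4)·(-6)] = 715/256
L_1(11/2) = (17/2)·(11/2)·(9/2)·(5/2)/[(2)·(-1)·(-2)·(-4)] = -8415/256
L_2(11/2) = (17/2)·(13/2)·(9/2)·(5/2)/[(3)·(1)·(-1)·(-3)] = 1105/16
L_3(11/2) = (17/2)·(13/2)·(11/2)·(5/2)/[(4)·(2)·(1)·(-2)] = -12155/256
L_4(11/2) = (17/2)·(13/2)·(11/2)·(9/2)/[(6)·(4)·(3)·(2)] = 2431/256
Sum: (-172)·(715/256) + (-2)·(-8415/256) + (-1)·(1105/16) + (-8)·(-12155/256) + (-190)·(2431/256) = -15265/8

-15265/8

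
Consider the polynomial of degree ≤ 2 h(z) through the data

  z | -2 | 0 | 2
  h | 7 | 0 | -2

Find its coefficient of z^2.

5/8

The leading coefficient equals the top divided difference h[-2,0,2].
h[-2,0] = (0 - 7) / (0 - (-2)) = -7/2
h[0,2] = (-2 - 0) / (2 - 0) = -1
h[-2,0,2] = (-1 - (-7/2)) / (2 - (-2)) = 5/8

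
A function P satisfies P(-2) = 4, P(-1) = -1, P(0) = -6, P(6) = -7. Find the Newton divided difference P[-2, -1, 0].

0

P[-2,-1] = (-1 - 4) / (-1 - (-2)) = -5
P[-1,0] = (-6 - (-1)) / (0 - (-1)) = -5
P[-2,-1,0] = (-5 - (-5)) / (0 - (-2)) = 0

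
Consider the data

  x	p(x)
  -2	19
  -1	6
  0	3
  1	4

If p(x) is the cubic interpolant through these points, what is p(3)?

-6

Evaluate each Lagrange basis at x = 3:
L_0(3) = (4)·(3)·(2)/[(-1)·(-2)·(-3)] = -4
L_1(3) = (5)·(3)·(2)/[(1)·(-1)·(-2)] = 15
L_2(3) = (5)·(4)·(2)/[(2)·(1)·(-1)] = -20
L_3(3) = (5)·(4)·(3)/[(3)·(2)·(1)] = 10
Sum: 19·(-4) + 6·(15) + 3·(-20) + 4·(10) = -6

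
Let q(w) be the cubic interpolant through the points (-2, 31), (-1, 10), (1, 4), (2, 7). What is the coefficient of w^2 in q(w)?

4

Build the Lagrange basis polynomials:
L_0(w) = (w + 1)(w - 1)(w - 2) / [-12] = -(1/12)w^3 + (1/6)w^2 + (1/12)w - 1/6
L_1(w) = (w + 2)(w - 1)(w - 2) / [6] = (1/6)w^3 - (1/6)w^2 - (2/3)w + 2/3
L_2(w) = (w + 2)(w + 1)(w - 2) / [-6] = -(1/6)w^3 - (1/6)w^2 + (2/3)w + 2/3
L_3(w) = (w + 2)(w + 1)(w - 1) / [12] = (1/12)w^3 + (1/6)w^2 - (1/12)w - 1/6
q(w) = 31·L_0 + 10·L_1 + 4·L_2 + 7·L_3
Only the coefficient of w^2 is needed; take it from each L_i and combine:
31·(1/6) + 10·(-1/6) + 4·(-1/6) + 7·(1/6) = 4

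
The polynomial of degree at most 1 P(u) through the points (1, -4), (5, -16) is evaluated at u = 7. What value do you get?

L_0(7) = (2)/[(-4)] = -1/2
L_1(7) = (6)/[(4)] = 3/2
Sum: (-4)·(-1/2) + (-16)·(3/2) = -22

-22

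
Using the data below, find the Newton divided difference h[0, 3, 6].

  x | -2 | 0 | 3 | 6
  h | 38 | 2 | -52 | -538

-24

h[0,3] = (-52 - 2) / (3 - 0) = -18
h[3,6] = (-538 - (-52)) / (6 - 3) = -162
h[0,3,6] = (-162 - (-18)) / (6 - 0) = -24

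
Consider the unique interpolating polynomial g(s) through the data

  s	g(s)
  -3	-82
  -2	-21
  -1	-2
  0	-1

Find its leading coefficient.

4

The leading coefficient equals the top divided difference g[-3,-2,-1,0].
g[-3,-2] = (-21 - (-82)) / (-2 - (-3)) = 61
g[-2,-1] = (-2 - (-21)) / (-1 - (-2)) = 19
g[-1,0] = (-1 - (-2)) / (0 - (-1)) = 1
g[-3,-2,-1] = (19 - 61) / (-1 - (-3)) = -21
g[-2,-1,0] = (1 - 19) / (0 - (-2)) = -9
g[-3,-2,-1,0] = (-9 - (-21)) / (0 - (-3)) = 4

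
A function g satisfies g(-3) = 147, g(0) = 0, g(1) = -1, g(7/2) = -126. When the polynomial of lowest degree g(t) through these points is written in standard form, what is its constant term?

0

L_0(t) = t(t - 1)(t - 7/2) / [-78] = -(1/78)t^3 + (3/52)t^2 - (7/156)t
L_1(t) = (t + 3)(t - 1)(t - 7/2) / [21/2] = (2/21)t^3 - (1/7)t^2 - (20/21)t + 1
L_2(t) = (t + 3)t(t - 7/2) / [-10] = -(1/10)t^3 + (1/20)t^2 + (21/20)t
L_3(t) = (t + 3)t(t - 1) / [455/8] = (8/455)t^3 + (16/455)t^2 - (24/455)t
g(t) = 147·L_0 + 0·L_1 + (-1)·L_2 + (-126)·L_3
Only the constant term is needed; take it from each L_i and combine:
147·(0) + 0·(1) + (-1)·(0) + (-126)·(0) = 0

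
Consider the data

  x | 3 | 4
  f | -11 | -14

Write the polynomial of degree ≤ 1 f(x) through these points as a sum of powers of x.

Build the Lagrange basis polynomials:
L_0(x) = (x - 4) / [-1] = -x + 4
L_1(x) = (x - 3) / [1] = x - 3
f(x) = (-11)·L_0 + (-14)·L_1
  (-11)·L_0(x) = 11x - 44
  (-14)·L_1(x) = -14x + 42
Adding term by term: -3x - 2

f(x) = -3x - 2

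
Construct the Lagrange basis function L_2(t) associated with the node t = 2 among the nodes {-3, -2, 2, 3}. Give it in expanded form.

L_2(t) = -(1/20)t^3 - (1/10)t^2 + (9/20)t + 9/10

L_2(t) = (t + 3)(t + 2)(t - 3) / [(5)·(4)·(-1)]
       = (t^3 + 2t^2 - 9t - 18) / (-20)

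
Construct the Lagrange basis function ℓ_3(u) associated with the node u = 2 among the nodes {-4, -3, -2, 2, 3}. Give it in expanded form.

ℓ_3(u) = -(1/120)u^4 - (1/20)u^3 + (1/120)u^2 + (9/20)u + 3/5

ℓ_3(u) = (u + 4)(u + 3)(u + 2)(u - 3) / [(6)·(5)·(4)·(-1)]
       = (u^4 + 6u^3 - u^2 - 54u - 72) / (-120)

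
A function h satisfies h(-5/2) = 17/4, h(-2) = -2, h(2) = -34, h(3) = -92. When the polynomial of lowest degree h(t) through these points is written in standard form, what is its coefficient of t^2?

L_0(t) = (t + 2)(t - 2)(t - 3) / [-99/8] = -(8/99)t^3 + (8/33)t^2 + (32/99)t - 32/33
L_1(t) = (t + 5/2)(t - 2)(t - 3) / [10] = (1/10)t^3 - (1/4)t^2 - (13/20)t + 3/2
L_2(t) = (t + 5/2)(t + 2)(t - 3) / [-18] = -(1/18)t^3 - (1/12)t^2 + (17/36)t + 5/6
L_3(t) = (t + 5/2)(t + 2)(t - 2) / [55/2] = (2/55)t^3 + (1/11)t^2 - (8/55)t - 4/11
h(t) = (17/4)·L_0 + (-2)·L_1 + (-34)·L_2 + (-92)·L_3
Only the coefficient of t^2 is needed; take it from each L_i and combine:
(17/4)·(8/33) + (-2)·(-1/4) + (-34)·(-1/12) + (-92)·(1/11) = -4

-4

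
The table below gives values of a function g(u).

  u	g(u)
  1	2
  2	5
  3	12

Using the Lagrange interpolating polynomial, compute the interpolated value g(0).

3

Evaluate each Lagrange basis at u = 0:
L_0(0) = (-2)·(-3)/[(-1)·(-2)] = 3
L_1(0) = (-1)·(-3)/[(1)·(-1)] = -3
L_2(0) = (-1)·(-2)/[(2)·(1)] = 1
Sum: 2·(3) + 5·(-3) + 12·(1) = 3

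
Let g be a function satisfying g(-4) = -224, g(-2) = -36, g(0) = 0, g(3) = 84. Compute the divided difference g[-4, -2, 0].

g[-4,-2] = (-36 - (-224)) / (-2 - (-4)) = 94
g[-2,0] = (0 - (-36)) / (0 - (-2)) = 18
g[-4,-2,0] = (18 - 94) / (0 - (-4)) = -19

-19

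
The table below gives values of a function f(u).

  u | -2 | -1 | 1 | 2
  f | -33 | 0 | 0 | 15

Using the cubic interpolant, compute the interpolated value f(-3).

-120

Evaluate each Lagrange basis at u = -3:
L_0(-3) = (-2)·(-4)·(-5)/[(-1)·(-3)·(-4)] = 10/3
L_1(-3) = (-1)·(-4)·(-5)/[(1)·(-2)·(-3)] = -10/3
L_2(-3) = (-1)·(-2)·(-5)/[(3)·(2)·(-1)] = 5/3
L_3(-3) = (-1)·(-2)·(-4)/[(4)·(3)·(1)] = -2/3
Sum: (-33)·(10/3) + 0 + 0 + 15·(-2/3) = -120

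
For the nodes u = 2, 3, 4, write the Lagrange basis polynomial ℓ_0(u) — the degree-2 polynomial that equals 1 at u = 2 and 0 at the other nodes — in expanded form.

ℓ_0(u) = (1/2)u^2 - (7/2)u + 6

ℓ_0(u) = (u - 3)(u - 4) / [(-1)·(-2)]
       = (u^2 - 7u + 12) / (2)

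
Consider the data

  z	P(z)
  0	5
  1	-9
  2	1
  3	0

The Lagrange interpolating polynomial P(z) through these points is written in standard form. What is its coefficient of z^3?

-35/6

The leading coefficient equals the top divided difference P[0,1,2,3].
P[0,1] = (-9 - 5) / (1 - 0) = -14
P[1,2] = (1 - (-9)) / (2 - 1) = 10
P[2,3] = (0 - 1) / (3 - 2) = -1
P[0,1,2] = (10 - (-14)) / (2 - 0) = 12
P[1,2,3] = (-1 - 10) / (3 - 1) = -11/2
P[0,1,2,3] = (-11/2 - 12) / (3 - 0) = -35/6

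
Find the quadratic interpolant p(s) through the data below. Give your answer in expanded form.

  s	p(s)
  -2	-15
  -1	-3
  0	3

p(s) = -3s^2 + 3s + 3

Newton's divided differences:
p[-2,-1] = (-3 - (-15)) / (-1 - (-2)) = 12
p[-1,0] = (3 - (-3)) / (0 - (-1)) = 6
p[-2,-1,0] = (6 - 12) / (0 - (-2)) = -3
p(s) = -15 + 12·(s + 2) + (-3)·(s + 2)(s + 1)
Expanding: p(s) = -3s^2 + 3s + 3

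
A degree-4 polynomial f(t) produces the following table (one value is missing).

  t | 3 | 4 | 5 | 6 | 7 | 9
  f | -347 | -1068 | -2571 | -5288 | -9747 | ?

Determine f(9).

The 5 known values determine f uniquely (degree ≤ 4).
Evaluate each Lagrange basis at t = 9:
L_0(9) = (5)·(4)·(3)·(2)/[(-1)·(-2)·(-3)·(-4)] = 5
L_1(9) = (6)·(4)·(3)·(2)/[(1)·(-1)·(-2)·(-3)] = -24
L_2(9) = (6)·(5)·(3)·(2)/[(2)·(1)·(-1)·(-2)] = 45
L_3(9) = (6)·(5)·(4)·(2)/[(3)·(2)·(1)·(-1)] = -40
L_4(9) = (6)·(5)·(4)·(3)/[(4)·(3)·(2)·(1)] = 15
Sum: (-347)·(5) + (-1068)·(-24) + (-2571)·(45) + (-5288)·(-40) + (-9747)·(15) = -26483

-26483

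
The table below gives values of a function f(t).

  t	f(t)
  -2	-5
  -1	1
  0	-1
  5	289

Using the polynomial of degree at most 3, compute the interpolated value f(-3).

-31

L_0(-3) = (-2)·(-3)·(-8)/[(-1)·(-2)·(-7)] = 24/7
L_1(-3) = (-1)·(-3)·(-8)/[(1)·(-1)·(-6)] = -4
L_2(-3) = (-1)·(-2)·(-8)/[(2)·(1)·(-5)] = 8/5
L_3(-3) = (-1)·(-2)·(-3)/[(7)·(6)·(5)] = -1/35
Sum: (-5)·(24/7) + 1·(-4) + (-1)·(8/5) + 289·(-1/35) = -31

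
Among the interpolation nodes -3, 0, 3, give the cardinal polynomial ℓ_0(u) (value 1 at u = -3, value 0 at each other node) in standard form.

ℓ_0(u) = u(u - 3) / [(-3)·(-6)]
       = (u^2 - 3u) / (18)

ℓ_0(u) = (1/18)u^2 - (1/6)u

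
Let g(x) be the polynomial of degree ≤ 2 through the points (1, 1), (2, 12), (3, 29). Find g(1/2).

Evaluate each Lagrange basis at x = 1/2:
L_0(1/2) = (-3/2)·(-5/2)/[(-1)·(-2)] = 15/8
L_1(1/2) = (-1/2)·(-5/2)/[(1)·(-1)] = -5/4
L_2(1/2) = (-1/2)·(-3/2)/[(2)·(1)] = 3/8
Sum: 1·(15/8) + 12·(-5/4) + 29·(3/8) = -9/4

-9/4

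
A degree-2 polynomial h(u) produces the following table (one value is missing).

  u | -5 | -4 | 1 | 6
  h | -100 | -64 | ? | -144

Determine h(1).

The 3 known values determine h uniquely (degree ≤ 2).
Evaluate each Lagrange basis at u = 1:
L_0(1) = (5)·(-5)/[(-1)·(-11)] = -25/11
L_1(1) = (6)·(-5)/[(1)·(-10)] = 3
L_2(1) = (6)·(5)/[(11)·(10)] = 3/11
Sum: (-100)·(-25/11) + (-64)·(3) + (-144)·(3/11) = -4

-4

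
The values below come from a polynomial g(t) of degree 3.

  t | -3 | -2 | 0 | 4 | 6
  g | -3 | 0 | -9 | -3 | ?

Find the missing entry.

60

The 4 known values determine g uniquely (degree ≤ 3).
L_0(6) = (8)·(6)·(2)/[(-1)·(-3)·(-7)] = -32/7
L_1(6) = (9)·(6)·(2)/[(1)·(-2)·(-6)] = 9
L_2(6) = (9)·(8)·(2)/[(3)·(2)·(-4)] = -6
L_3(6) = (9)·(8)·(6)/[(7)·(6)·(4)] = 18/7
Sum: (-3)·(-32/7) + 0 + (-9)·(-6) + (-3)·(18/7) = 60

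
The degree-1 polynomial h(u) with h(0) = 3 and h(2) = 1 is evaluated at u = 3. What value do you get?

0

Evaluate each Lagrange basis at u = 3:
L_0(3) = (1)/[(-2)] = -1/2
L_1(3) = (3)/[(2)] = 3/2
Sum: 3·(-1/2) + 1·(3/2) = 0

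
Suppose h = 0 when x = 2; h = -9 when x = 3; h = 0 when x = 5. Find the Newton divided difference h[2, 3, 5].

h[2,3] = (-9 - 0) / (3 - 2) = -9
h[3,5] = (0 - (-9)) / (5 - 3) = 9/2
h[2,3,5] = (9/2 - (-9)) / (5 - 2) = 9/2

9/2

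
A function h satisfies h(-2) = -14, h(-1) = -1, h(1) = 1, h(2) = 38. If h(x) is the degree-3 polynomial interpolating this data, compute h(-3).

L_0(-3) = (-2)·(-4)·(-5)/[(-1)·(-3)·(-4)] = 10/3
L_1(-3) = (-1)·(-4)·(-5)/[(1)·(-2)·(-3)] = -10/3
L_2(-3) = (-1)·(-2)·(-5)/[(3)·(2)·(-1)] = 5/3
L_3(-3) = (-1)·(-2)·(-4)/[(4)·(3)·(1)] = -2/3
Sum: (-14)·(10/3) + (-1)·(-10/3) + 1·(5/3) + 38·(-2/3) = -67

-67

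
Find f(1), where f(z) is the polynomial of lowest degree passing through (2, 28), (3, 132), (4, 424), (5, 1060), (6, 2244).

4

Using Newton's divided-difference form:
f[2,3] = (132 - 28) / (3 - 2) = 104
f[3,4] = (424 - 132) / (4 - 3) = 292
f[4,5] = (1060 - 424) / (5 - 4) = 636
f[5,6] = (2244 - 1060) / (6 - 5) = 1184
f[2,3,4] = (292 - 104) / (4 - 2) = 94
f[3,4,5] = (636 - 292) / (5 - 3) = 172
f[4,5,6] = (1184 - 636) / (6 - 4) = 274
f[2,3,4,5] = (172 - 94) / (5 - 2) = 26
f[3,4,5,6] = (274 - 172) / (6 - 3) = 34
f[2,3,4,5,6] = (34 - 26) / (6 - 2) = 2
f(1) = 28 + 104·(-1) + 94·(-1)·(-2) + 26·(-1)·(-2)·(-3) + 2·(-1)·(-2)·(-3)·(-4) = 4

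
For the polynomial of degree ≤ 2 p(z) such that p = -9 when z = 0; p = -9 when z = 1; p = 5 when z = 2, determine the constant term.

-9

Build the Lagrange basis polynomials:
L_0(z) = (z - 1)(z - 2) / [2] = (1/2)z^2 - (3/2)z + 1
L_1(z) = z(z - 2) / [-1] = -z^2 + 2z
L_2(z) = z(z - 1) / [2] = (1/2)z^2 - (1/2)z
p(z) = (-9)·L_0 + (-9)·L_1 + 5·L_2
Only the constant term is needed; take it from each L_i and combine:
(-9)·(1) + (-9)·(0) + 5·(0) = -9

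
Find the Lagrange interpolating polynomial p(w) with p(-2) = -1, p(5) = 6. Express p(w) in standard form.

L_0(w) = (w - 5) / [-7] = -(1/7)w + 5/7
L_1(w) = (w + 2) / [7] = (1/7)w + 2/7
p(w) = (-1)·L_0 + 6·L_1
  (-1)·L_0(w) = (1/7)w - 5/7
  6·L_1(w) = (6/7)w + 12/7
Adding term by term: w + 1

p(w) = w + 1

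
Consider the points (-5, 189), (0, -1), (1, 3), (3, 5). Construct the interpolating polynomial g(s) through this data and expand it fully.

g(s) = -s^3 + 3s^2 + 2s - 1

L_0(s) = s(s - 1)(s - 3) / [-240] = -(1/240)s^3 + (1/60)s^2 - (1/80)s
L_1(s) = (s + 5)(s - 1)(s - 3) / [15] = (1/15)s^3 + (1/15)s^2 - (17/15)s + 1
L_2(s) = (s + 5)s(s - 3) / [-12] = -(1/12)s^3 - (1/6)s^2 + (5/4)s
L_3(s) = (s + 5)s(s - 1) / [48] = (1/48)s^3 + (1/12)s^2 - (5/48)s
g(s) = 189·L_0 + (-1)·L_1 + 3·L_2 + 5·L_3
  189·L_0(s) = -(63/80)s^3 + (63/20)s^2 - (189/80)s
  (-1)·L_1(s) = -(1/15)s^3 - (1/15)s^2 + (17/15)s - 1
  3·L_2(s) = -(1/4)s^3 - (1/2)s^2 + (15/4)s
  5·L_3(s) = (5/48)s^3 + (5/12)s^2 - (25/48)s
Adding term by term: -s^3 + 3s^2 + 2s - 1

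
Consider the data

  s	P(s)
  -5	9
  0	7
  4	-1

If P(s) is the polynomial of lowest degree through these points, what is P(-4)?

Evaluate each Lagrange basis at s = -4:
L_0(-4) = (-4)·(-8)/[(-5)·(-9)] = 32/45
L_1(-4) = (1)·(-8)/[(5)·(-4)] = 2/5
L_2(-4) = (1)·(-4)/[(9)·(4)] = -1/9
Sum: 9·(32/45) + 7·(2/5) + (-1)·(-1/9) = 419/45

419/45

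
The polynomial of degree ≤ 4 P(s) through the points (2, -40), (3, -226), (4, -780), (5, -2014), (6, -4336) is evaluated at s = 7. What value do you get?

Using Newton's divided-difference form:
P[2,3] = (-226 - (-40)) / (3 - 2) = -186
P[3,4] = (-780 - (-226)) / (4 - 3) = -554
P[4,5] = (-2014 - (-780)) / (5 - 4) = -1234
P[5,6] = (-4336 - (-2014)) / (6 - 5) = -2322
P[2,3,4] = (-554 - (-186)) / (4 - 2) = -184
P[3,4,5] = (-1234 - (-554)) / (5 - 3) = -340
P[4,5,6] = (-2322 - (-1234)) / (6 - 4) = -544
P[2,3,4,5] = (-340 - (-184)) / (5 - 2) = -52
P[3,4,5,6] = (-544 - (-340)) / (6 - 3) = -68
P[2,3,4,5,6] = (-68 - (-52)) / (6 - 2) = -4
P(7) = -40 + (-186)·(5) + (-184)·(5)·(4) + (-52)·(5)·(4)·(3) + (-4)·(5)·(4)·(3)·(2) = -8250

-8250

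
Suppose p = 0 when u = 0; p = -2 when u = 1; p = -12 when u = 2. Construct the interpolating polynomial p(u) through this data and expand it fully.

p(u) = -4u^2 + 2u

Newton's divided differences:
p[0,1] = (-2 - 0) / (1 - 0) = -2
p[1,2] = (-12 - (-2)) / (2 - 1) = -10
p[0,1,2] = (-10 - (-2)) / (2 - 0) = -4
p(u) = (-2)·u + (-4)·u(u - 1)
Expanding: p(u) = -4u^2 + 2u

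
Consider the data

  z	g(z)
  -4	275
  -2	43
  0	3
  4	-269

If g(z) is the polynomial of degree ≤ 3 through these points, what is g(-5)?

523

L_0(-5) = (-3)·(-5)·(-9)/[(-2)·(-4)·(-8)] = 135/64
L_1(-5) = (-1)·(-5)·(-9)/[(2)·(-2)·(-6)] = -15/8
L_2(-5) = (-1)·(-3)·(-9)/[(4)·(2)·(-4)] = 27/32
L_3(-5) = (-1)·(-3)·(-5)/[(8)·(6)·(4)] = -5/64
Sum: 275·(135/64) + 43·(-15/8) + 3·(27/32) + (-269)·(-5/64) = 523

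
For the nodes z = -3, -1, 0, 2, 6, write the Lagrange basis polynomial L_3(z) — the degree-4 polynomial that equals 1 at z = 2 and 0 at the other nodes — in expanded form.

L_3(z) = -(1/120)z^4 + (1/60)z^3 + (7/40)z^2 + (3/20)z

L_3(z) = (z + 3)(z + 1)z(z - 6) / [(5)·(3)·(2)·(-4)]
       = (z^4 - 2z^3 - 21z^2 - 18z) / (-120)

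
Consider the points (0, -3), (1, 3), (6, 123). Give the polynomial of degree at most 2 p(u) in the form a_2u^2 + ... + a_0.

Newton's divided differences:
p[0,1] = (3 - (-3)) / (1 - 0) = 6
p[1,6] = (123 - 3) / (6 - 1) = 24
p[0,1,6] = (24 - 6) / (6 - 0) = 3
p(u) = -3 + 6·u + 3·u(u - 1)
Expanding: p(u) = 3u^2 + 3u - 3

p(u) = 3u^2 + 3u - 3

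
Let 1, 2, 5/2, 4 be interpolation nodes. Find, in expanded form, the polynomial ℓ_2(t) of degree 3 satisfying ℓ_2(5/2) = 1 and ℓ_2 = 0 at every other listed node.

ℓ_2(t) = (t - 1)(t - 2)(t - 4) / [(3/2)·(1/2)·(-3/2)]
       = (t^3 - 7t^2 + 14t - 8) / (-9/8)

ℓ_2(t) = -(8/9)t^3 + (56/9)t^2 - (112/9)t + 64/9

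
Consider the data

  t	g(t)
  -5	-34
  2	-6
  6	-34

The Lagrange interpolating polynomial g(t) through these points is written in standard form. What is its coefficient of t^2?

-1

Build the Lagrange basis polynomials:
L_0(t) = (t - 2)(t - 6) / [77] = (1/77)t^2 - (8/77)t + 12/77
L_1(t) = (t + 5)(t - 6) / [-28] = -(1/28)t^2 + (1/28)t + 15/14
L_2(t) = (t + 5)(t - 2) / [44] = (1/44)t^2 + (3/44)t - 5/22
g(t) = (-34)·L_0 + (-6)·L_1 + (-34)·L_2
Only the coefficient of t^2 is needed; take it from each L_i and combine:
(-34)·(1/77) + (-6)·(-1/28) + (-34)·(1/44) = -1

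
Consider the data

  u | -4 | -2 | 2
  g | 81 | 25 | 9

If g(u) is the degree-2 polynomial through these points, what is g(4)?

49

Using Newton's divided-difference form:
g[-4,-2] = (25 - 81) / (-2 - (-4)) = -28
g[-2,2] = (9 - 25) / (2 - (-2)) = -4
g[-4,-2,2] = (-4 - (-28)) / (2 - (-4)) = 4
g(4) = 81 + (-28)·(8) + 4·(8)·(6) = 49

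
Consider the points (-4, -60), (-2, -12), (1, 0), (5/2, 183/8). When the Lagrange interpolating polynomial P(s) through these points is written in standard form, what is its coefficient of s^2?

1

Build the Lagrange basis polynomials:
L_0(s) = (s + 2)(s - 1)(s - 5/2) / [-65] = -(1/65)s^3 + (3/130)s^2 + (9/130)s - 1/13
L_1(s) = (s + 4)(s - 1)(s - 5/2) / [27] = (1/27)s^3 + (1/54)s^2 - (23/54)s + 10/27
L_2(s) = (s + 4)(s + 2)(s - 5/2) / [-45/2] = -(2/45)s^3 - (7/45)s^2 + (14/45)s + 8/9
L_3(s) = (s + 4)(s + 2)(s - 1) / [351/8] = (8/351)s^3 + (40/351)s^2 + (16/351)s - 64/351
P(s) = (-60)·L_0 + (-12)·L_1 + 0·L_2 + (183/8)·L_3
Only the coefficient of s^2 is needed; take it from each L_i and combine:
(-60)·(3/130) + (-12)·(1/54) + 0·(-7/45) + (183/8)·(40/351) = 1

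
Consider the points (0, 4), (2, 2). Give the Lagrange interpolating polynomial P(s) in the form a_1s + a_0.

L_0(s) = (s - 2) / [-2] = -(1/2)s + 1
L_1(s) = s / [2] = (1/2)s
P(s) = 4·L_0 + 2·L_1
  4·L_0(s) = -2s + 4
  2·L_1(s) = s
Adding term by term: -s + 4

P(s) = -s + 4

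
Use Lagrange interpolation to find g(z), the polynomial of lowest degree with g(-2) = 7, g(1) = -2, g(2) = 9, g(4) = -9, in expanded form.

Build the Lagrange basis polynomials:
L_0(z) = (z - 1)(z - 2)(z - 4) / [-72] = -(1/72)z^3 + (7/72)z^2 - (7/36)z + 1/9
L_1(z) = (z + 2)(z - 2)(z - 4) / [9] = (1/9)z^3 - (4/9)z^2 - (4/9)z + 16/9
L_2(z) = (z + 2)(z - 1)(z - 4) / [-8] = -(1/8)z^3 + (3/8)z^2 + (3/4)z - 1
L_3(z) = (z + 2)(z - 1)(z - 2) / [36] = (1/36)z^3 - (1/36)z^2 - (1/9)z + 1/9
g(z) = 7·L_0 + (-2)·L_1 + 9·L_2 + (-9)·L_3
  7·L_0(z) = -(7/72)z^3 + (49/72)z^2 - (49/36)z + 7/9
  (-2)·L_1(z) = -(2/9)z^3 + (8/9)z^2 + (8/9)z - 32/9
  9·L_2(z) = -(9/8)z^3 + (27/8)z^2 + (27/4)z - 9
  (-9)·L_3(z) = -(1/4)z^3 + (1/4)z^2 + z - 1
Adding term by term: -(61/36)z^3 + (187/36)z^2 + (131/18)z - 115/9

g(z) = -(61/36)z^3 + (187/36)z^2 + (131/18)z - 115/9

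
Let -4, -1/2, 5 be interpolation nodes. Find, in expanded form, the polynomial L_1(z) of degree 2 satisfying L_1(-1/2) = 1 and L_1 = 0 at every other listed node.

L_1(z) = (z + 4)(z - 5) / [(7/2)·(-11/2)]
       = (z^2 - z - 20) / (-77/4)

L_1(z) = -(4/77)z^2 + (4/77)z + 80/77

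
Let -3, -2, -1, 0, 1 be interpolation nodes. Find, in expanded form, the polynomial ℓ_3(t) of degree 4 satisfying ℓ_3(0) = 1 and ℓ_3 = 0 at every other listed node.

ℓ_3(t) = -(1/6)t^4 - (5/6)t^3 - (5/6)t^2 + (5/6)t + 1

ℓ_3(t) = (t + 3)(t + 2)(t + 1)(t - 1) / [(3)·(2)·(1)·(-1)]
       = (t^4 + 5t^3 + 5t^2 - 5t - 6) / (-6)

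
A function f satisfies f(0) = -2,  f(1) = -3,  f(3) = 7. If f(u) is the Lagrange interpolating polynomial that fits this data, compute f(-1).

3

Evaluate each Lagrange basis at u = -1:
L_0(-1) = (-2)·(-4)/[(-1)·(-3)] = 8/3
L_1(-1) = (-1)·(-4)/[(1)·(-2)] = -2
L_2(-1) = (-1)·(-2)/[(3)·(2)] = 1/3
Sum: (-2)·(8/3) + (-3)·(-2) + 7·(1/3) = 3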